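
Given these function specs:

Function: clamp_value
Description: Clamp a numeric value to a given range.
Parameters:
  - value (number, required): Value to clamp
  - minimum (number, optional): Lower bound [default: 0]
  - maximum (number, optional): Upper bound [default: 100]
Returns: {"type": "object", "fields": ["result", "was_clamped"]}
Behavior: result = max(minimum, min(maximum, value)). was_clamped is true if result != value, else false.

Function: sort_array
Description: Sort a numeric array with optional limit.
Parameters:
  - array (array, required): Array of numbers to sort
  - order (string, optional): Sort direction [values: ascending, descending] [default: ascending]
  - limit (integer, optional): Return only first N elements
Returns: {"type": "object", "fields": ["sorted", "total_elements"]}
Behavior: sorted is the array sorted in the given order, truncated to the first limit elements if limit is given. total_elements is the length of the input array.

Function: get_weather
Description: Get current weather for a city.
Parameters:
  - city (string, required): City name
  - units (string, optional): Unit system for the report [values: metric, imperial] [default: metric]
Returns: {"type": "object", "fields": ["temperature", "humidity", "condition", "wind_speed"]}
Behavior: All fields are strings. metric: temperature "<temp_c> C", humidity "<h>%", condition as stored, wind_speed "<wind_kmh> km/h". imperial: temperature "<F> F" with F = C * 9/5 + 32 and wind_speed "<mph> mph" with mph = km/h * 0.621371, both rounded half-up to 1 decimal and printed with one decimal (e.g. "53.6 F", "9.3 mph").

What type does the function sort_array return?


The sort_array spec declares Returns: {"type": "object", "fields": ["sorted", "total_elements"]}
Type:
object


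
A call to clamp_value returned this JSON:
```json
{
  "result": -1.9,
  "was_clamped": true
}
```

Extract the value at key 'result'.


-1.9


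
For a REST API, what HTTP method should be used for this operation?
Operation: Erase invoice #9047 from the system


GET = read, POST = create, PUT = update/replace, DELETE = remove
This operation is a removal.
DELETE


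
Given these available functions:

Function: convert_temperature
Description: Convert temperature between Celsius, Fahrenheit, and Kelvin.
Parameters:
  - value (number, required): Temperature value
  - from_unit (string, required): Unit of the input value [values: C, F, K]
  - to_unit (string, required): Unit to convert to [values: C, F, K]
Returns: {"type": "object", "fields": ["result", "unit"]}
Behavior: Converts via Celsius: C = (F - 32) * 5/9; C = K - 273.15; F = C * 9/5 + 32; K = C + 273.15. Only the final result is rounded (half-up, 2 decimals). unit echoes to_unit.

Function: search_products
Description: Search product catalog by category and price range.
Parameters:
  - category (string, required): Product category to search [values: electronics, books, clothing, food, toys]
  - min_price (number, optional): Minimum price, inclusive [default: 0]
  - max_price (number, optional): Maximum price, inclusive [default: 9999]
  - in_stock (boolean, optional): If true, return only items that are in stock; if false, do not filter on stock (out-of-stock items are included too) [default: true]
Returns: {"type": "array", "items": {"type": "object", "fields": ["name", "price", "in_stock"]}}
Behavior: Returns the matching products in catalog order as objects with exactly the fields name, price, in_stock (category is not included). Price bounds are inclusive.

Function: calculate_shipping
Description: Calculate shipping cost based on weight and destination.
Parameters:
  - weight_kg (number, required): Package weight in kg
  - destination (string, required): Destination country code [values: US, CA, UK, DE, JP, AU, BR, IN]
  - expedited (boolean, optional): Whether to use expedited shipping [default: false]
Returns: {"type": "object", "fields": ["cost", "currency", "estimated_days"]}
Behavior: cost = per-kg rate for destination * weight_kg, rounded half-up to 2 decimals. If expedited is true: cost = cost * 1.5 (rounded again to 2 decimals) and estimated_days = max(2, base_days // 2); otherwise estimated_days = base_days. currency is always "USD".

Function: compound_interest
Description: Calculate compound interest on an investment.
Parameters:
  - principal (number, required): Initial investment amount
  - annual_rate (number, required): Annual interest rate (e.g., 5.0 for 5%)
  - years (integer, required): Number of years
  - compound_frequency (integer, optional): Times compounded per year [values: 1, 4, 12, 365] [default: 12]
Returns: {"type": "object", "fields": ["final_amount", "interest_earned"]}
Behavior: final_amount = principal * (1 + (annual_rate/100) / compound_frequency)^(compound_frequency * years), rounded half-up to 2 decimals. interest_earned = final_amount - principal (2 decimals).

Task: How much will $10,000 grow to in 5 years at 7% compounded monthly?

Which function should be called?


The task needs a function whose description is: Calculate compound interest on an investment.
compound_interest


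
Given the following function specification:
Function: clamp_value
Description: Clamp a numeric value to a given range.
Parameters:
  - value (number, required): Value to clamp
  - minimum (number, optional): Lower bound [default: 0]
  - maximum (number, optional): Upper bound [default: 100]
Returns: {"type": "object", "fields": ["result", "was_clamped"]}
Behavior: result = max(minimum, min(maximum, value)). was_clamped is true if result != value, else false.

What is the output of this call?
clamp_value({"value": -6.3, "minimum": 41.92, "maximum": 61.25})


result = max(41.92, min(61.25, -6.3)) = max(41.92, -6.3) = 41.92
was_clamped = (41.92 != -6.3) = true
Output:
{"result": 41.92, "was_clamped": true}


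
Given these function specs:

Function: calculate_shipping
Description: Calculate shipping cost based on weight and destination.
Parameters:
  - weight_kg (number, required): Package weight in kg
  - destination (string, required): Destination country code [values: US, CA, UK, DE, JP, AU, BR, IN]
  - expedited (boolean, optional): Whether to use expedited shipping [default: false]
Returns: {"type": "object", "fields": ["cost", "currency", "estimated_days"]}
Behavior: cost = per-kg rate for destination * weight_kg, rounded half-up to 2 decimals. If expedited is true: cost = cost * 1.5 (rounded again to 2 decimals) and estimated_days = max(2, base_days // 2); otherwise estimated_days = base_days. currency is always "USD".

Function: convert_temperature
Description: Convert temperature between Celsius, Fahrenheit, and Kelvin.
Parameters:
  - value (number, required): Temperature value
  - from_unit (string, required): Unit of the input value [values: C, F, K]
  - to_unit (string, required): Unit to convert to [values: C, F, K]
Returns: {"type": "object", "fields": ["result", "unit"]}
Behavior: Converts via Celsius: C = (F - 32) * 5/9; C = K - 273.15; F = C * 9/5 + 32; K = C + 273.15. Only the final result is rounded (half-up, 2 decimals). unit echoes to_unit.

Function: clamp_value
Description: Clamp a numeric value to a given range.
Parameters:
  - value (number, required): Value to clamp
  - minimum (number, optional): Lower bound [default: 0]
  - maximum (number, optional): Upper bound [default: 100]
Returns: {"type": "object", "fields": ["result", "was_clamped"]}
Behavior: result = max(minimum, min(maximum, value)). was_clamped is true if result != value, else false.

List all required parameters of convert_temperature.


Parameters of convert_temperature and their required/optional flag:
  value: required
  from_unit: required
  to_unit: required
from_unit, to_unit, value


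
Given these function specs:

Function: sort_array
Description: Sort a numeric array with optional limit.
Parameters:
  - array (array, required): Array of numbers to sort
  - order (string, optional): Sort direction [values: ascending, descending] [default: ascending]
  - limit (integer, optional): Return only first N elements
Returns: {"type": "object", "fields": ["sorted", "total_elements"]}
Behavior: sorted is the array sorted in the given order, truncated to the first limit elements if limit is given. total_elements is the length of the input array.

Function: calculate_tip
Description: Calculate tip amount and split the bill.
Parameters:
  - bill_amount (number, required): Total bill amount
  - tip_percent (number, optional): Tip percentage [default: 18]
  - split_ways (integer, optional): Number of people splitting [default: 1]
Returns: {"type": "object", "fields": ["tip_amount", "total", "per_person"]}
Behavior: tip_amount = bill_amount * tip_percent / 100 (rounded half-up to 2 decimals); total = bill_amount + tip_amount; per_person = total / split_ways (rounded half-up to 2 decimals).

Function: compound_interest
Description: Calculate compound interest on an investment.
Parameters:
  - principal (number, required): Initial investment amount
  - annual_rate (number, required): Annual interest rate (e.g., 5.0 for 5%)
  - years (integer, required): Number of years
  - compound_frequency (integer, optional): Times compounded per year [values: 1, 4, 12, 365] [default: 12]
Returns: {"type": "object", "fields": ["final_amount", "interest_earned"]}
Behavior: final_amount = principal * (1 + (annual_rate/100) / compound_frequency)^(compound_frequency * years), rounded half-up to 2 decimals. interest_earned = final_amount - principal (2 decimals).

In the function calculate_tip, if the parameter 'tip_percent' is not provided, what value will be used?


The calculate_tip spec declares:
  - tip_percent (number, optional): Tip percentage [default: 18]
Default:
18


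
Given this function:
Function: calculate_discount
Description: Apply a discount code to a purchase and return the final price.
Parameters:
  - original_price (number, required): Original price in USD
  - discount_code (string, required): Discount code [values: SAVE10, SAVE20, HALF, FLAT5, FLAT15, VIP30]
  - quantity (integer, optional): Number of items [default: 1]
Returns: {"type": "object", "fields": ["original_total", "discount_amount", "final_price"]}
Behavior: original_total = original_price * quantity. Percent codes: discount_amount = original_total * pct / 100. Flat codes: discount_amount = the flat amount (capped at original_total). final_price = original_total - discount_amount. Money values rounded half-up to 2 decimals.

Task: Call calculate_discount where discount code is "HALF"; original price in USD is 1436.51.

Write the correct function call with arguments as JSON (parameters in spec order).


Mapping each described value to its parameter name:
  'Discount code' -> discount_code = "HALF"
  'Original price in USD' -> original_price = 1436.51
calculate_discount({"original_price": 1436.51, "discount_code": "HALF"})


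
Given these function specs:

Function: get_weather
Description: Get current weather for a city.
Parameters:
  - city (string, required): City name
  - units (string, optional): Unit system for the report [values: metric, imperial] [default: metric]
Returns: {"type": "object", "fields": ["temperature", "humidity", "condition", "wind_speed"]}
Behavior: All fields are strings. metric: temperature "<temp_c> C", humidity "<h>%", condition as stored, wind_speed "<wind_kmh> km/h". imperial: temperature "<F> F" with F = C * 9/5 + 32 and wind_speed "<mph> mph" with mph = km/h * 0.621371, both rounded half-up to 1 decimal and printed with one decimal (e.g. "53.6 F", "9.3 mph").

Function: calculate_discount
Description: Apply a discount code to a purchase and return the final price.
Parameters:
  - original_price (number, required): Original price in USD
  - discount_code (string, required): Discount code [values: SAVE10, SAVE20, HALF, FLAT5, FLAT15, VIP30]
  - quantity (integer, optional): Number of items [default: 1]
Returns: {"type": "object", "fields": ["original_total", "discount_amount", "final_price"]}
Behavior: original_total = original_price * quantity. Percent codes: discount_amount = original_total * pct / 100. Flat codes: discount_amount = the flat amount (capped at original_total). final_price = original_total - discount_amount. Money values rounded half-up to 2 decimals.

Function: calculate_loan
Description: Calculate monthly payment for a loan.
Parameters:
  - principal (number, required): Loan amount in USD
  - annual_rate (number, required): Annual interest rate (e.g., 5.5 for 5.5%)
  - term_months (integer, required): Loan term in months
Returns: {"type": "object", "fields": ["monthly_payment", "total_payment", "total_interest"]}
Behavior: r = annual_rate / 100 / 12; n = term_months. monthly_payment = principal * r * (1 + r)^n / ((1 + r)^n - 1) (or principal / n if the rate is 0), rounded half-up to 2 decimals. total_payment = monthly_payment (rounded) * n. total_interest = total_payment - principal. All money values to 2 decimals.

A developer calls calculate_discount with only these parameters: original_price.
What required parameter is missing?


Required parameters: original_price, discount_code
Provided: original_price
Missing: discount_code
discount_code


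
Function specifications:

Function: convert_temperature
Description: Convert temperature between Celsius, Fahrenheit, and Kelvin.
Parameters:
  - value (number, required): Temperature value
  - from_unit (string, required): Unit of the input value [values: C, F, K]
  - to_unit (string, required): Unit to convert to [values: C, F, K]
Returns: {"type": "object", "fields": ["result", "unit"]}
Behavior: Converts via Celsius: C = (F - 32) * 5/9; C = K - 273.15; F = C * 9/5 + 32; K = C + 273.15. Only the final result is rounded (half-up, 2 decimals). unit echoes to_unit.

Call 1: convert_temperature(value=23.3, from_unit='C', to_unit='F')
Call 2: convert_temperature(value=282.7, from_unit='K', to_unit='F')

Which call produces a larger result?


Call 1:
  Input already in C: 23.3
  To F: 23.3 * 9/5 + 32 = 73.94
  Round to 2 decimals: 73.94
  -> 73.94 F
Call 2:
  To C: 282.7 - 273.15 = 9.55
  To F: 9.55 * 9/5 + 32 = 49.19
  Round to 2 decimals: 49.19
  -> 49.19 F
Call 1 (73.94 F)


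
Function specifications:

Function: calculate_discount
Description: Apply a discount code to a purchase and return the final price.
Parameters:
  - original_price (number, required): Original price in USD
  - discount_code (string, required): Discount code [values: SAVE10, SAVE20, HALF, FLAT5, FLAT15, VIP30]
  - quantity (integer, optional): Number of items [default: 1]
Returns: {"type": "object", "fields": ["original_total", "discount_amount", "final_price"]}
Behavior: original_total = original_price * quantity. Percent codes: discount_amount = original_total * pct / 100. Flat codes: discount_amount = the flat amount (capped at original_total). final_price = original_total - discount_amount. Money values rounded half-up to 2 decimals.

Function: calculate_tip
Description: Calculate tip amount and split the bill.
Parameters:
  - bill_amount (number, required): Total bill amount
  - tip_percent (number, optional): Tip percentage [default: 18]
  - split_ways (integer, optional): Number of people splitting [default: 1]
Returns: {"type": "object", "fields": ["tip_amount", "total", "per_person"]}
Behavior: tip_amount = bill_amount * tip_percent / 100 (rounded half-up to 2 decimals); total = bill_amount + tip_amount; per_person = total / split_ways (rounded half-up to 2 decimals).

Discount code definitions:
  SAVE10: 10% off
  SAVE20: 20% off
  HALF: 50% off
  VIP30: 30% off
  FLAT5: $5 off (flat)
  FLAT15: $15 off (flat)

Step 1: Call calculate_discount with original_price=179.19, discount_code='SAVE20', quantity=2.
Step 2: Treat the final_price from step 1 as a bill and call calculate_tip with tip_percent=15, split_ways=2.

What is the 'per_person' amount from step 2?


Step 1: calculate_discount(original_price=179.19, discount_code=SAVE20, quantity=2)
  original_total = 179.19 * 2 = 358.38
  SAVE20 = 20% off: discount_amount = 358.38 * 20/100 = 71.676 -> 71.68
  final_price = 358.38 - 71.68 = 286.70
  -> final_price = 286.70
Step 2: calculate_tip(bill_amount=286.7, tip_percent=15, split_ways=2)
  tip_amount = 286.7 * 15/100 = 43.005 -> 43.01
  total = 286.7 + 43.01 = 329.71
  per_person = 329.71 / 2 = 164.855 -> 164.86
  -> per_person = 164.86
$164.86


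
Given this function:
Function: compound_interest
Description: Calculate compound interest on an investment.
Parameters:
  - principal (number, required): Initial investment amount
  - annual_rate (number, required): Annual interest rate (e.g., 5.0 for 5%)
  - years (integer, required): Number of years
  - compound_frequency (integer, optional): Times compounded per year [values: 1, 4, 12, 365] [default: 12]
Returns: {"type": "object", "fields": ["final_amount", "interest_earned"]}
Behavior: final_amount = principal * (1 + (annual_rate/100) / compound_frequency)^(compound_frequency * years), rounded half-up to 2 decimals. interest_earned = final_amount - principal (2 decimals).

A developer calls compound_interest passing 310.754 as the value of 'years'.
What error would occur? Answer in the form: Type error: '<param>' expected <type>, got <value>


Spec: 'years' is declared as integer; 310.754 is a non-integer number.
Type error: 'years' expected integer, got 310.754


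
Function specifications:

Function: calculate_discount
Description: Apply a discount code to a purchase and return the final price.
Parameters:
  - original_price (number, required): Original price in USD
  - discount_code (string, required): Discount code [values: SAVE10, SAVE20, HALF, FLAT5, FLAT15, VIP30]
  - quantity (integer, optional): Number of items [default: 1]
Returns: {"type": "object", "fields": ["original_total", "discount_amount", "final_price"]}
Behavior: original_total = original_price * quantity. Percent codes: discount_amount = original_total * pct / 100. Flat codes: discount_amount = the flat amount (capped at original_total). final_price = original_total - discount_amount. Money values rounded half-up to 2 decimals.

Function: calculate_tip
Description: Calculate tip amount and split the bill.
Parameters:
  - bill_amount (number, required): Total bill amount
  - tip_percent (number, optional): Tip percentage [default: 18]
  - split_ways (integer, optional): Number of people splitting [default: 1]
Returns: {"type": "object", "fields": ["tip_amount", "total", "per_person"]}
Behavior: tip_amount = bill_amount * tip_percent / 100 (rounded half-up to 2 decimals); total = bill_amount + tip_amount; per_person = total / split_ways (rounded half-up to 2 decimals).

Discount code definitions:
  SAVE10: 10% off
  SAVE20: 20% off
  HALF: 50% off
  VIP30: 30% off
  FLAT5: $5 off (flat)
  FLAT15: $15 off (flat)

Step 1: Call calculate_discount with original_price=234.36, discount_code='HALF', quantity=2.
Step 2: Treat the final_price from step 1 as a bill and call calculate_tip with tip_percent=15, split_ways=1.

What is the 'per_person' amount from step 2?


Step 1: calculate_discount(original_price=234.36, discount_code=HALF, quantity=2)
  original_total = 234.36 * 2 = 468.72
  HALF = 50% off: discount_amount = 468.72 * 50/100 = 234.36 -> 234.36
  final_price = 468.72 - 234.36 = 234.36
  -> final_price = 234.36
Step 2: calculate_tip(bill_amount=234.36, tip_percent=15, split_ways=1)
  tip_amount = 234.36 * 15/100 = 35.154 -> 35.15
  total = 234.36 + 35.15 = 269.51
  per_person = 269.51 / 1 = 269.51 -> 269.51
  -> per_person = 269.51
$269.51


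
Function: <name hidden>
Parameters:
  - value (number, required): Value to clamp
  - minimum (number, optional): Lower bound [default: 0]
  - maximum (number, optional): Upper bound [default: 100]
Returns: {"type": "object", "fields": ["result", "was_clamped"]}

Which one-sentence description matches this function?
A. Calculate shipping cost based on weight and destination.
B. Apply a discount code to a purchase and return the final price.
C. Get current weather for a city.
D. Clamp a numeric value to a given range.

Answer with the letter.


Parameters value, minimum, maximum and return ["result", "was_clamped"] fit: Clamp a numeric value to a given range.
D


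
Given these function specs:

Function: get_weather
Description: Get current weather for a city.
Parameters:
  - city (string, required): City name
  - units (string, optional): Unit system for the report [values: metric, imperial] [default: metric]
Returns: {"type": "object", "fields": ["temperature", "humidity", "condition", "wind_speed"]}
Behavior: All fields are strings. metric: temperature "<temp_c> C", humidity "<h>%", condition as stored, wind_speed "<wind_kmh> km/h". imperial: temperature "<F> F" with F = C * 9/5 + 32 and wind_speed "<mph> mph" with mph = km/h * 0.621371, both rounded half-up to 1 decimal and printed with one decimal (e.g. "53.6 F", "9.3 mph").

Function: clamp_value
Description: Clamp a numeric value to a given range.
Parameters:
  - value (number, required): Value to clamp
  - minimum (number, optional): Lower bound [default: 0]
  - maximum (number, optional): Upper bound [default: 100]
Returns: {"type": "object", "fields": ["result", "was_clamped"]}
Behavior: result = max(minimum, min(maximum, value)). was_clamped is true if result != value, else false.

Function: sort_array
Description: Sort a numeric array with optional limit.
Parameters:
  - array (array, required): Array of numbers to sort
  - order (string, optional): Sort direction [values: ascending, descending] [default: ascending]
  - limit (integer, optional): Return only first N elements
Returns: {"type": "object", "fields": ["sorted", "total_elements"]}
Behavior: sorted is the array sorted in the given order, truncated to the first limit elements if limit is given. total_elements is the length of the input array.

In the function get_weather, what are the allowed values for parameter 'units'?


The get_weather spec declares:
  - units (string, optional): Unit system for the report [values: metric, imperial] [default: metric]
Allowed values:
metric, imperial


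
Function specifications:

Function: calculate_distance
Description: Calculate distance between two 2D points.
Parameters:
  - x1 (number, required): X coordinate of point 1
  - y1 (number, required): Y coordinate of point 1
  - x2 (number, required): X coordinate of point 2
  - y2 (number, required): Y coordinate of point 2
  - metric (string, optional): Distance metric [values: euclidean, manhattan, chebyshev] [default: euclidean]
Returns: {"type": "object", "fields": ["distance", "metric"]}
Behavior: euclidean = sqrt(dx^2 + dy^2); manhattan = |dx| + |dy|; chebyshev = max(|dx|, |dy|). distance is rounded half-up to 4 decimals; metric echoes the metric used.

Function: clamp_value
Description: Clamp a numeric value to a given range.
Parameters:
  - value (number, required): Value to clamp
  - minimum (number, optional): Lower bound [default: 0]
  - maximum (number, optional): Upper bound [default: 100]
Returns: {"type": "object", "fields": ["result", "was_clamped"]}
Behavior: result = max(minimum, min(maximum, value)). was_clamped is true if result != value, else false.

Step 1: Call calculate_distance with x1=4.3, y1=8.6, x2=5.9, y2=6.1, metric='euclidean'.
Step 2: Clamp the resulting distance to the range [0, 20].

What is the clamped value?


Step 1: calculate_distance (euclidean)
  |dx| = |5.9 - 4.3| = 1.6; |dy| = |6.1 - 8.6| = 2.5
  euclidean: sqrt(1.6^2 + 2.5^2) = sqrt(8.81) = 2.968164
  Round to 4 decimals: 2.9682
  -> distance = 2.9682
Step 2: clamp_value(value=2.9682, minimum=0, maximum=20)
  result = max(0, min(20, 2.9682)) = max(0, 2.9682) = 2.9682
  was_clamped = (2.9682 != 2.9682) = false
  -> result = 2.9682
2.9682


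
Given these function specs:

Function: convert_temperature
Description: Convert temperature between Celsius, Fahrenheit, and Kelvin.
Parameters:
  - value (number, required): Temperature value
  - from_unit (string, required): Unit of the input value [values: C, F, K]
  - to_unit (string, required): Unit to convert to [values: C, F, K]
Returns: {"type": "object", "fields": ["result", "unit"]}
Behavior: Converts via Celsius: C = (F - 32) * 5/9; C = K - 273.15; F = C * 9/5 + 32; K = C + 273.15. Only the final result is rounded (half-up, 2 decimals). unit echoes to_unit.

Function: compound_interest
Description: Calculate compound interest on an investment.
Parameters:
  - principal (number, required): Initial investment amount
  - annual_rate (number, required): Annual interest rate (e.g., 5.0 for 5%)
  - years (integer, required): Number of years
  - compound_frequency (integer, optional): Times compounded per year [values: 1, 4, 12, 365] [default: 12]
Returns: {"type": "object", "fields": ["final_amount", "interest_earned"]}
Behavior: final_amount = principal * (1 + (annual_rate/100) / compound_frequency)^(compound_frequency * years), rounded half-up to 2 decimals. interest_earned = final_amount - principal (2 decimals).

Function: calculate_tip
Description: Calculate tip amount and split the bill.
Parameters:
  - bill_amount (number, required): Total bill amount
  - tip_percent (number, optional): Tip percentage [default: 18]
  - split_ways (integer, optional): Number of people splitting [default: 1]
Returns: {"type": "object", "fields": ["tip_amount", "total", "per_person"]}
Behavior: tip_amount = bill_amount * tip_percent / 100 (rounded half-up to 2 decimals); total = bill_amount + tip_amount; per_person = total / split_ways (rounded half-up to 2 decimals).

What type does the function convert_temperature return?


The convert_temperature spec declares Returns: {"type": "object", "fields": ["result", "unit"]}
Type:
object


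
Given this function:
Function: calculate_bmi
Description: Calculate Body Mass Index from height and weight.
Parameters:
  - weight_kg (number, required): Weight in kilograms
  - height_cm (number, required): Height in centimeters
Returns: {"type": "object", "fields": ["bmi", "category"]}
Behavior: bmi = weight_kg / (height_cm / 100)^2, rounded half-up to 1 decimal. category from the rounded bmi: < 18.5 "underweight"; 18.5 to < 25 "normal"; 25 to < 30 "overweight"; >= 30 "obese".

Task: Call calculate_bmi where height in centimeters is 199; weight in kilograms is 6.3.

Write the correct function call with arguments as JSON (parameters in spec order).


Mapping each described value to its parameter name:
  'Height in centimeters' -> height_cm = 199
  'Weight in kilograms' -> weight_kg = 6.3
calculate_bmi({"weight_kg": 6.3, "height_cm": 199})


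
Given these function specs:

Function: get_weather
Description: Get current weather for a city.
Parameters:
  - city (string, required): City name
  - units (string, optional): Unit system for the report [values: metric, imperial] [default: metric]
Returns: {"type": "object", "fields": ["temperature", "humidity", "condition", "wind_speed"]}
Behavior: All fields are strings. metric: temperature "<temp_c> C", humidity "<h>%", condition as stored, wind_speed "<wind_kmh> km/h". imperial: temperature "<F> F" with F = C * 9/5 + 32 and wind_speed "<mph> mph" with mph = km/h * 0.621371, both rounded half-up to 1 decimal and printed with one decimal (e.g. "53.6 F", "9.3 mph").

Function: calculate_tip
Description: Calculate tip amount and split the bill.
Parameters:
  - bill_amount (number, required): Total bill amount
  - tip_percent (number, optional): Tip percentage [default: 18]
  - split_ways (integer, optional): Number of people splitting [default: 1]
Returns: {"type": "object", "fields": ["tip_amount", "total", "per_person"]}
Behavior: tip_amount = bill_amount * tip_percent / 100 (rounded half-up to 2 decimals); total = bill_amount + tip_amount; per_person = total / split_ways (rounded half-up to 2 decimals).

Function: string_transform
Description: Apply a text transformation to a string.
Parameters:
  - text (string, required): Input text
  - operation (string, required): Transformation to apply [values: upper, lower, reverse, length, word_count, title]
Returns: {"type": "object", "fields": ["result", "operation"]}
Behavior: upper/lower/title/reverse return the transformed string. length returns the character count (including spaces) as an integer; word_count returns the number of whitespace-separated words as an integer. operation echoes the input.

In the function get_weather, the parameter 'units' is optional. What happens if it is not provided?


The get_weather spec declares:
  - units (string, optional): Unit system for the report [values: metric, imperial] [default: metric]
It defaults to metric


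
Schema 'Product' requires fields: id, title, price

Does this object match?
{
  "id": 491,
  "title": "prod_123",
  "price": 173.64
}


Checking required fields... All present.
Valid - all required fields present


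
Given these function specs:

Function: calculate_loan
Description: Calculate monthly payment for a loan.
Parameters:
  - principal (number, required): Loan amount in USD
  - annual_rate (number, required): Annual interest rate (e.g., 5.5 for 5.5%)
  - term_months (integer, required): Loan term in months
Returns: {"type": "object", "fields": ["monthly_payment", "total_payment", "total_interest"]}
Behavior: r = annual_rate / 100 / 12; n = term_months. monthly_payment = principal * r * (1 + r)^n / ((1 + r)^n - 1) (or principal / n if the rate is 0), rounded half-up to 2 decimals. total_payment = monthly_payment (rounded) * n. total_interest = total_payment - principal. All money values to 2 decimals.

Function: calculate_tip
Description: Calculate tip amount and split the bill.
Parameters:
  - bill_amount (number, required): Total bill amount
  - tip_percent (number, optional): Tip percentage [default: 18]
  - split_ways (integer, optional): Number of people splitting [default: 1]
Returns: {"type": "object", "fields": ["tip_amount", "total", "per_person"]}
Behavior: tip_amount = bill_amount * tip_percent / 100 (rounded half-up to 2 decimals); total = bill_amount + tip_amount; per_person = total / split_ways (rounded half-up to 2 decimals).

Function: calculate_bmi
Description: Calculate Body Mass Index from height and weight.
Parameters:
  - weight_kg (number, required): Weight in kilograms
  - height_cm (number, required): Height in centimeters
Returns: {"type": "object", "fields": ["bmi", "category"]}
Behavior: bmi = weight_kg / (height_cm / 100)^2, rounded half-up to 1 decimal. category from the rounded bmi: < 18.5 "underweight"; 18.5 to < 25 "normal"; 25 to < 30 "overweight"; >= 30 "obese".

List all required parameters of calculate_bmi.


Parameters of calculate_bmi and their required/optional flag:
  weight_kg: required
  height_cm: required
height_cm, weight_kg


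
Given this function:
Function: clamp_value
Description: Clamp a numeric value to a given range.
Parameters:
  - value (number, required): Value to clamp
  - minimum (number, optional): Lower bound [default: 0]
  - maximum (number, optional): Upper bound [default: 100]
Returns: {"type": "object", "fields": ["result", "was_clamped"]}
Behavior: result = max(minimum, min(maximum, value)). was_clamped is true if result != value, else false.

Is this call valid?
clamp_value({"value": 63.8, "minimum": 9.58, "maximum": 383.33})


Checking all required parameters present and types match... All valid.
Valid


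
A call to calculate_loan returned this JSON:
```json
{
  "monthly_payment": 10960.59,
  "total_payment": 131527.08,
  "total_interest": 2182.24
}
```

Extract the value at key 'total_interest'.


2182.24


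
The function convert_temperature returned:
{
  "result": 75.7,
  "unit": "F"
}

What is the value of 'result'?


75.7


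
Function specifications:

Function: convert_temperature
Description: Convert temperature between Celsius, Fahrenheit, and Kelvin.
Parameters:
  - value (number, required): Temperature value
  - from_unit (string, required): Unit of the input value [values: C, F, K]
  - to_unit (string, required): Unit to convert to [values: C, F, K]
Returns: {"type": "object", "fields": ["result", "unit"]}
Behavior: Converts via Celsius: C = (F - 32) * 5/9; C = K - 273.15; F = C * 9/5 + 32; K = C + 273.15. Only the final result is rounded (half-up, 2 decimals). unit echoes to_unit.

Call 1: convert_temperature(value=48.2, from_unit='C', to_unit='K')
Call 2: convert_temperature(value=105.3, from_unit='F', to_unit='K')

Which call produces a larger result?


Call 1:
  Input already in C: 48.2
  To K: 48.2 + 273.15 = 321.35
  Round to 2 decimals: 321.35
  -> 321.35 K
Call 2:
  To C: (105.3 - 32) * 5/9 = 40.722222
  To K: 40.722222 + 273.15 = 313.872222
  Round to 2 decimals: 313.87
  -> 313.87 K
Call 1 (321.35 K)


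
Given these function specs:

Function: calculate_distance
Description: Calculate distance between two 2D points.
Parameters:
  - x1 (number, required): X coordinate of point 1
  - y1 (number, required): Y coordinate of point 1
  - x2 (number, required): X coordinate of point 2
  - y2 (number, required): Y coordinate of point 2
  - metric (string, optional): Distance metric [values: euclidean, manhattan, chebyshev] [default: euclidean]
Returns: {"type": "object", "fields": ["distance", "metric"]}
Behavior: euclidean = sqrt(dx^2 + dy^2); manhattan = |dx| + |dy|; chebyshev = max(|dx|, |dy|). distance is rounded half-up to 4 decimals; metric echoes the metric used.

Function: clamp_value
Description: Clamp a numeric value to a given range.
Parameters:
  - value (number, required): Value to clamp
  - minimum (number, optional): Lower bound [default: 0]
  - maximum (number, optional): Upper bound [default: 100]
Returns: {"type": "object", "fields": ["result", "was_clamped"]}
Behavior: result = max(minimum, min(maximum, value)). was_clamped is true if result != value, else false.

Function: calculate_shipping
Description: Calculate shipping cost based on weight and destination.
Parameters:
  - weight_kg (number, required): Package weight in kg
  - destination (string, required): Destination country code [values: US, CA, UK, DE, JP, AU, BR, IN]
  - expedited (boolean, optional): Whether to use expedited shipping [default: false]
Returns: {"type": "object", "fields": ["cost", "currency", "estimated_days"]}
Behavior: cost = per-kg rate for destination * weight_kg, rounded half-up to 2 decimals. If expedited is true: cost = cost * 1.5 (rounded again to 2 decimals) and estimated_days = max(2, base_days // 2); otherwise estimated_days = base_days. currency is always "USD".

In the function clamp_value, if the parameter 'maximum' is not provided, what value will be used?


The clamp_value spec declares:
  - maximum (number, optional): Upper bound [default: 100]
Default:
100


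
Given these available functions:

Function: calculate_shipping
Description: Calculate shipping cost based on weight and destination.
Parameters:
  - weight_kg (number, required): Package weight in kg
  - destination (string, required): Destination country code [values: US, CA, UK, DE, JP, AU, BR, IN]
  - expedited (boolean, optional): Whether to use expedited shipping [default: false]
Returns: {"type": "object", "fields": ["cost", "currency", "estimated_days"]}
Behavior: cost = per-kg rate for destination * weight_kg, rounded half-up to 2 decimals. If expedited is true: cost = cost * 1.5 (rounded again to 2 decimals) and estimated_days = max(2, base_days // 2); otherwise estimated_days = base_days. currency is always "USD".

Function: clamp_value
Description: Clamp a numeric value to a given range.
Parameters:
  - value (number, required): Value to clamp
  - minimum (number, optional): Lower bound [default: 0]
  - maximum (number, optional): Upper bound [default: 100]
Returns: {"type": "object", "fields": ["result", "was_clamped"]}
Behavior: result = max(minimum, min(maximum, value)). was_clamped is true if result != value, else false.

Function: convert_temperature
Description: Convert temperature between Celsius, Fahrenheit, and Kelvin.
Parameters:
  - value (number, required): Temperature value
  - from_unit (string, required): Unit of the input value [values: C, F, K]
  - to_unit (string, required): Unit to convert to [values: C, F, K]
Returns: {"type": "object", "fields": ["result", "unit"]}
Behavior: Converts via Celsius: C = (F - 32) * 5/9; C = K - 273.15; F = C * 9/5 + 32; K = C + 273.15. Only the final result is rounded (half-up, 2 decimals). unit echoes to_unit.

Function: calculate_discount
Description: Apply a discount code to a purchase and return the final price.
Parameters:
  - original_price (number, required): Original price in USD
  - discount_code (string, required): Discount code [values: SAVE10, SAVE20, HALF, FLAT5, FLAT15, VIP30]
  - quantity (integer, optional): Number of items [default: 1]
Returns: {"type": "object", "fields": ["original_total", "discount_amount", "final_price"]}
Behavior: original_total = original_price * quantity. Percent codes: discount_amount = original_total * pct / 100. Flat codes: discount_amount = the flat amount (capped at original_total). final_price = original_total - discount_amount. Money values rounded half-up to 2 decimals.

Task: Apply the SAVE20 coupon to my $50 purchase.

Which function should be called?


The task needs a function whose description is: Apply a discount code to a purchase and return the final price.
calculate_discount


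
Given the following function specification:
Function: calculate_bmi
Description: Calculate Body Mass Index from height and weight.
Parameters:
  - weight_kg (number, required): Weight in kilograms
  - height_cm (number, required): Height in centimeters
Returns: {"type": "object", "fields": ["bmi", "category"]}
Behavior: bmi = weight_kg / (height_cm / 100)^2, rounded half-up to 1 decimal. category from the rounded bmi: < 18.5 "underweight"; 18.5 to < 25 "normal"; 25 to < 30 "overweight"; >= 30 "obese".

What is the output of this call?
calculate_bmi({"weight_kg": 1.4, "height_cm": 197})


height_m = 197 / 100 = 1.97
bmi = 1.4 / 1.97^2 = 1.4 / 3.8809 = 0.360741 -> 0.4
0.4 < 18.5 -> underweight
Output:
{"bmi": 0.4, "category": "underweight"}


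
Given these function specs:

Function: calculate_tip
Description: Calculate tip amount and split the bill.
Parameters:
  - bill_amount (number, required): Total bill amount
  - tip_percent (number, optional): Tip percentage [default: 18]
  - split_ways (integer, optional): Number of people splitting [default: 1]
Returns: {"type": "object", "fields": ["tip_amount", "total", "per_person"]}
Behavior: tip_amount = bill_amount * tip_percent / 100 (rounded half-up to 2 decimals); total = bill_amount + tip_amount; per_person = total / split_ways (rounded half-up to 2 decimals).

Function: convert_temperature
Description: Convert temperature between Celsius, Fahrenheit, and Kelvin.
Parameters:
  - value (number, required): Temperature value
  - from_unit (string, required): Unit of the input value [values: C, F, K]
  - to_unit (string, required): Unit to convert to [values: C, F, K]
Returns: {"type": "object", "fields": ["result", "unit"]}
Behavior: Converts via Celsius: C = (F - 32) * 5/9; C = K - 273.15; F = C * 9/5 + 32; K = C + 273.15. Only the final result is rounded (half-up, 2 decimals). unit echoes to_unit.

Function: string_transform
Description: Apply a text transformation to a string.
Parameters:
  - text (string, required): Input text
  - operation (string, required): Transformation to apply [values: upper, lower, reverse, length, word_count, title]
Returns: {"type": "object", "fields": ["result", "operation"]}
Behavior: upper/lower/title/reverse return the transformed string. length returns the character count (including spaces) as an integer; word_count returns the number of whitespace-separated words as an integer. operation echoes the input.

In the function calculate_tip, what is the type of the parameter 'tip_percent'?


The calculate_tip spec declares:
  - tip_percent (number, optional): Tip percentage [default: 18]
Type:
number


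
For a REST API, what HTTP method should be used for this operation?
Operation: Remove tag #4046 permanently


GET = read, POST = create, PUT = update/replace, DELETE = remove
This operation is a removal.
DELETE


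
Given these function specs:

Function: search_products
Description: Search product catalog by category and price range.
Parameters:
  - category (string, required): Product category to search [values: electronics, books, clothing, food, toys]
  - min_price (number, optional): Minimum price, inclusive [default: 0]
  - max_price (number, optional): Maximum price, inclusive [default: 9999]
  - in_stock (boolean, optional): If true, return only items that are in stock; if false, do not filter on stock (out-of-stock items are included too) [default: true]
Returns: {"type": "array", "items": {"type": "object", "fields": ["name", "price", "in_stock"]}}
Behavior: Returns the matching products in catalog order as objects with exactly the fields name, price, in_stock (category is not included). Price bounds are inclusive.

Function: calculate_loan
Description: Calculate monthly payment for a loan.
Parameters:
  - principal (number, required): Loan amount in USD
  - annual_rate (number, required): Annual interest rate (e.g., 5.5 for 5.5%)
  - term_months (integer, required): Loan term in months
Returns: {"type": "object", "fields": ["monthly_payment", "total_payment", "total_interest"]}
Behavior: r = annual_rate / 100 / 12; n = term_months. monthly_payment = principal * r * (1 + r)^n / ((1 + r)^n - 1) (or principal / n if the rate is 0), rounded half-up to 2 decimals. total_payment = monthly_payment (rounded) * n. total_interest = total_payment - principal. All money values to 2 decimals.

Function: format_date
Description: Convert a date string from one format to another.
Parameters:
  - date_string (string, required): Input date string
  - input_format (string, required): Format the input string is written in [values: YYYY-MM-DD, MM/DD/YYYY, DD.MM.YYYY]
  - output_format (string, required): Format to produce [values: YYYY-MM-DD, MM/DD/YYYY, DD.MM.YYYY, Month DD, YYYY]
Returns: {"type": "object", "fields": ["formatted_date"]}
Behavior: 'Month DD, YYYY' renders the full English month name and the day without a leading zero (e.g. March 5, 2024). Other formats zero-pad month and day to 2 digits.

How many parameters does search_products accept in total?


Parameters of search_products: category (required), min_price (optional), max_price (optional), in_stock (optional)
Total:
4
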